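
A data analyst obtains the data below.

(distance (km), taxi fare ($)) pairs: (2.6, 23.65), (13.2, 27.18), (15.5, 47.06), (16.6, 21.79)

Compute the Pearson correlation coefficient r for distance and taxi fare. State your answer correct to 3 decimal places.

0.350

n = 4, Σx = 47.9, Σy = 119.68, Σxy = 1511.41, Σx² = 696.81, Σy² = 3987.5226
Sxx = Σx² − (Σx)²/n = 696.81 − 573.6025 = 123.2075
Sxy = Σxy − (Σx)(Σy)/n = 1511.41 − 1433.168 = 78.242
Syy = Σy² − (Σy)²/n = 3987.5226 − 3580.8256 = 406.697
r = Sxy/√(Sxx·Syy) = 78.242/√(50108.120628) = 78.242/223.848432 = 0.349531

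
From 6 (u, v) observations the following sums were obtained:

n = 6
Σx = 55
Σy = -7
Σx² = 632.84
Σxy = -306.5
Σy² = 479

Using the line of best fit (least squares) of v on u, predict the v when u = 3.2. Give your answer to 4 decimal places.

Sxx = Σx² − (Σx)²/n = 632.84 − 504.166667 = 128.673333
Sxy = Σxy − (Σx)(Σy)/n = -306.5 − (-64.166667) = -242.333333
b = Sxy/Sxx = -242.333333/128.673333 = -1.883322
a = ȳ − b·x̄ = -1.166667 − (-1.883322)·9.166667 = 16.097119
ŷ(3.2) = a + b·3.2 = 16.097119 + (-1.883322)·3.2 = 10.070489

10.0705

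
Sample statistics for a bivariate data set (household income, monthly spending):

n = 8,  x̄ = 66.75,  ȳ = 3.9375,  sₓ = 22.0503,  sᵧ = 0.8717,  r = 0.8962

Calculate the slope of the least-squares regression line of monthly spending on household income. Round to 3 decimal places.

b = r · sᵧ/sₓ = 0.8962 · 0.8717/22.0503 = 0.035429

0.035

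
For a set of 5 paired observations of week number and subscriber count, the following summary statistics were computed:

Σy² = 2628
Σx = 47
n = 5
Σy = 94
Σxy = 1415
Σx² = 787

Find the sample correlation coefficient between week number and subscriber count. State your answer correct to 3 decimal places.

0.975

Sxx = Σx² − (Σx)²/n = 787 − 441.8 = 345.2
Sxy = Σxy − (Σx)(Σy)/n = 1415 − 883.6 = 531.4
Syy = Σy² − (Σy)²/n = 2628 − 1767.2 = 860.8
r = Sxy/√(Sxx·Syy) = 531.4/√(297148.16) = 531.4/545.112979 = 0.974844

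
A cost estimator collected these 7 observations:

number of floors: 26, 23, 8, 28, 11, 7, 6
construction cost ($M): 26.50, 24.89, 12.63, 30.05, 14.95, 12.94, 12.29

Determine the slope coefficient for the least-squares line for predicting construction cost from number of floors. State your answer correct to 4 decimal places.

n = 7, Σx = 109, Σy = 134.25, Σxy = 2532.68, Σx² = 2259
Sxx = Σx² − (Σx)²/n = 2259 − 1697.285714 = 561.714286
Sxy = Σxy − (Σx)(Σy)/n = 2532.68 − 2090.464286 = 442.215714
b = Sxy/Sxx = 442.215714/561.714286 = 0.787261

0.7873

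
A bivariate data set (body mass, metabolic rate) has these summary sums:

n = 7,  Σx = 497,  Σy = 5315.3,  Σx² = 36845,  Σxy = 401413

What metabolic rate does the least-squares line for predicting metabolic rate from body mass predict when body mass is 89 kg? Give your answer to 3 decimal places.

Sxx = Σx² − (Σx)²/n = 36845 − 35287 = 1558
Sxy = Σxy − (Σx)(Σy)/n = 401413 − 377386.3 = 24026.7
b = Sxy/Sxx = 24026.7/1558 = 15.421502
a = ȳ − b·x̄ = 759.328571 − 15.421502·71 = -335.598065
ŷ(89) = a + b·89 = -335.598065 + 15.421502·89 = 1036.915606

1036.916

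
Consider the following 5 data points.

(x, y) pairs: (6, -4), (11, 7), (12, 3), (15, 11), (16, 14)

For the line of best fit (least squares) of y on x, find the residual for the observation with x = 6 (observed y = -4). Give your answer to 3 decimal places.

n = 5, Σx = 60, Σy = 31, Σxy = 478, Σx² = 782
Sxx = Σx² − (Σx)²/n = 782 − 720 = 62
Sxy = Σxy − (Σx)(Σy)/n = 478 − 372 = 106
b = Sxy/Sxx = 106/62 = 1.709677
a = ȳ − b·x̄ = 6.2 − 1.709677·12 = -14.316129
ŷ(6) = -14.316129 + 1.709677·6 = -4.058065
residual = y − ŷ = -4 − (-4.058065) = 0.058065

0.058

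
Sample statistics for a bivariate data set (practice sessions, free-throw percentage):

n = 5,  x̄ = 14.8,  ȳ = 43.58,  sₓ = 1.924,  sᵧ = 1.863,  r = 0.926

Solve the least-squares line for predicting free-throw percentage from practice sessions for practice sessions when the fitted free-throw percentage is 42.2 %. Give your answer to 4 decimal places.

b = r · sᵧ/sₓ = 0.926 · 1.863/1.924 = 0.896641
a = ȳ − b·x̄ = 43.58 − 0.896641·14.8 = 30.309708
Set a + b·x = 42.2: x = (42.2 − 30.309708) / 0.896641 = 13.260923

13.2609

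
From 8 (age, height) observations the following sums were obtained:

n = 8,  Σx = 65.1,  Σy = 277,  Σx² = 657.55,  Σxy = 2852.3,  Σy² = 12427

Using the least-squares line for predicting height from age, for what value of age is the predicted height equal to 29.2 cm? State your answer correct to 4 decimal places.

6.9785

Sxx = Σx² − (Σx)²/n = 657.55 − 529.75125 = 127.79875
Sxy = Σxy − (Σx)(Σy)/n = 2852.3 − 2254.0875 = 598.2125
b = Sxy/Sxx = 598.2125/127.79875 = 4.680895
a = ȳ − b·x̄ = 34.625 − 4.680895·8.1375 = -3.465781
Set a + b·x = 29.2: x = (29.2 − (-3.465781)) / 4.680895 = 6.978534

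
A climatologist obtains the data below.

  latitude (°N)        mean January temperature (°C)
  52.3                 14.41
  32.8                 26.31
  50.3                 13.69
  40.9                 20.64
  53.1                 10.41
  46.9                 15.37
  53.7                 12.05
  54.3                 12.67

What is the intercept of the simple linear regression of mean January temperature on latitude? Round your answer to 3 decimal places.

48.108

n = 8, Σx = 384.3, Σy = 125.55, Σxy = 5758.084, Σx² = 18865.43
Sxx = Σx² − (Σx)²/n = 18865.43 − 18460.81125 = 404.61875
Sxy = Σxy − (Σx)(Σy)/n = 5758.084 − 6031.108125 = -273.024125
b = Sxy/Sxx = -273.024125/404.61875 = -0.674769
a = ȳ − b·x̄ = 15.69375 − (-0.674769)·48.0375 = 48.107958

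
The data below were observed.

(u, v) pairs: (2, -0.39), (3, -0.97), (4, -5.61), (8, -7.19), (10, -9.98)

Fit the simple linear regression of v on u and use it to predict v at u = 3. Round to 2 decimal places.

-2.13

n = 5, Σx = 27, Σy = -24.14, Σxy = -183.45, Σx² = 193
Sxx = Σx² − (Σx)²/n = 193 − 145.8 = 47.2
Sxy = Σxy − (Σx)(Σy)/n = -183.45 − (-130.356) = -53.094
b = Sxy/Sxx = -53.094/47.2 = -1.124873
a = ȳ − b·x̄ = -4.828 − (-1.124873)·5.4 = 1.246314
ŷ(3) = a + b·3 = 1.246314 + (-1.124873)·3 = -2.128305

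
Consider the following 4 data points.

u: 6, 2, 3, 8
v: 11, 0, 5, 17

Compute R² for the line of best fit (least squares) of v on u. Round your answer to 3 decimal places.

0.980

n = 4, Σx = 19, Σy = 33, Σxy = 217, Σx² = 113, Σy² = 435
Sxx = Σx² − (Σx)²/n = 113 − 90.25 = 22.75
Sxy = Σxy − (Σx)(Σy)/n = 217 − 156.75 = 60.25
Syy = Σy² − (Σy)²/n = 435 − 272.25 = 162.75
R² = Sxy²/(Sxx·Syy) = (60.25)²/(22.75·162.75) = 0.980419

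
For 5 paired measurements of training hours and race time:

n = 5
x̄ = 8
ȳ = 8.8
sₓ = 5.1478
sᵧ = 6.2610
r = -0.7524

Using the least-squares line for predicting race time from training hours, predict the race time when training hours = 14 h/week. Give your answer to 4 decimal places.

3.3094

b = r · sᵧ/sₓ = -0.7524 · 6.261/5.1478 = -0.915105
a = ȳ − b·x̄ = 8.8 − (-0.915105)·8 = 16.120838
ŷ(14) = a + b·14 = 16.120838 + (-0.915105)·14 = 3.309371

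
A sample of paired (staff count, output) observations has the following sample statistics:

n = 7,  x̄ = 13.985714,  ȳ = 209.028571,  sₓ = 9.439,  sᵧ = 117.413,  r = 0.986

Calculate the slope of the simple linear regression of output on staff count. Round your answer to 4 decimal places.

b = r · sᵧ/sₓ = 0.986 · 117.413/9.439 = 12.264988

12.2650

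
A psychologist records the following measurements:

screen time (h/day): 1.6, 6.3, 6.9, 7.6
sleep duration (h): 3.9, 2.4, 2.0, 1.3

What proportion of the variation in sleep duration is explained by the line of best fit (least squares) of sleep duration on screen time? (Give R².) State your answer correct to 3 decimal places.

n = 4, Σx = 22.4, Σy = 9.6, Σxy = 45.04, Σx² = 147.62, Σy² = 26.66
Sxx = Σx² − (Σx)²/n = 147.62 − 125.44 = 22.18
Sxy = Σxy − (Σx)(Σy)/n = 45.04 − 53.76 = -8.72
Syy = Σy² − (Σy)²/n = 26.66 − 23.04 = 3.62
R² = Sxy²/(Sxx·Syy) = (-8.72)²/(22.18·3.62) = 0.947028

0.947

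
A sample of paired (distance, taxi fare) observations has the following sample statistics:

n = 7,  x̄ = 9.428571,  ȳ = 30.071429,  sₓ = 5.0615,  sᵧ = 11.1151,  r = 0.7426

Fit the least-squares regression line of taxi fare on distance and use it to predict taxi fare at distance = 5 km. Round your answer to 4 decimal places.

b = r · sᵧ/sₓ = 0.7426 · 11.1151/5.0615 = 1.630756
a = ȳ − b·x̄ = 30.071429 − 1.630756·9.428571 = 14.695727
ŷ(5) = a + b·5 = 14.695727 + 1.630756·5 = 22.849509

22.8495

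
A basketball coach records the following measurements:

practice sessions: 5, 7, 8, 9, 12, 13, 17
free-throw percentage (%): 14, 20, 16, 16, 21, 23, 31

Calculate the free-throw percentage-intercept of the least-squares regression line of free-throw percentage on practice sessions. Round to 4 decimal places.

n = 7, Σx = 71, Σy = 141, Σxy = 1560, Σx² = 821
Sxx = Σx² − (Σx)²/n = 821 − 720.142857 = 100.857143
Sxy = Σxy − (Σx)(Σy)/n = 1560 − 1430.142857 = 129.857143
b = Sxy/Sxx = 129.857143/100.857143 = 1.287535
a = ȳ − b·x̄ = 20.142857 − 1.287535·10.142857 = 7.083569

7.0836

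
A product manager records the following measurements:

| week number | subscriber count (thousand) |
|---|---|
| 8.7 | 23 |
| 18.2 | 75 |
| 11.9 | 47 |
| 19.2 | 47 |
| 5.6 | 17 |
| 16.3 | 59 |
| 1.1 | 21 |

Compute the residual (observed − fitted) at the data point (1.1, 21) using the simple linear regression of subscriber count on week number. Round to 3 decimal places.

8.425

n = 7, Σx = 81, Σy = 289, Σxy = 4106.8, Σx² = 1215.44
Sxx = Σx² − (Σx)²/n = 1215.44 − 937.285714 = 278.154286
Sxy = Σxy − (Σx)(Σy)/n = 4106.8 − 3344.142857 = 762.657143
b = Sxy/Sxx = 762.657143/278.154286 = 2.741849
a = ȳ − b·x̄ = 41.285714 − 2.741849·11.571429 = 9.558601
ŷ(1.1) = 9.558601 + 2.741849·1.1 = 12.574635
residual = y − ŷ = 21 − 12.574635 = 8.425365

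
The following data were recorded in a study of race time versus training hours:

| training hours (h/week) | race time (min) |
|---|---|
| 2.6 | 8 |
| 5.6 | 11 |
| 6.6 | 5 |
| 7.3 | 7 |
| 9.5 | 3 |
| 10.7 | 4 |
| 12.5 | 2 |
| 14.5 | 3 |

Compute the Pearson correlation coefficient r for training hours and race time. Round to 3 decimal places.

-0.792

n = 8, Σx = 69.3, Σy = 43, Σxy = 306.3, Σx² = 706.21, Σy² = 297
Sxx = Σx² − (Σx)²/n = 706.21 − 600.31125 = 105.89875
Sxy = Σxy − (Σx)(Σy)/n = 306.3 − 372.4875 = -66.1875
Syy = Σy² − (Σy)²/n = 297 − 231.125 = 65.875
r = Sxy/√(Sxx·Syy) = -66.1875/√(6976.080156) = -66.1875/83.522932 = -0.792447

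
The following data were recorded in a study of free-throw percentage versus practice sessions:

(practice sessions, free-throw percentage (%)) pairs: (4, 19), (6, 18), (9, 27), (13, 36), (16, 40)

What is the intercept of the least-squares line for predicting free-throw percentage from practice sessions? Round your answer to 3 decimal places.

n = 5, Σx = 48, Σy = 140, Σxy = 1535, Σx² = 558
Sxx = Σx² − (Σx)²/n = 558 − 460.8 = 97.2
Sxy = Σxy − (Σx)(Σy)/n = 1535 − 1344 = 191
b = Sxy/Sxx = 191/97.2 = 1.965021
a = ȳ − b·x̄ = 28 − 1.965021·9.6 = 9.135802

9.136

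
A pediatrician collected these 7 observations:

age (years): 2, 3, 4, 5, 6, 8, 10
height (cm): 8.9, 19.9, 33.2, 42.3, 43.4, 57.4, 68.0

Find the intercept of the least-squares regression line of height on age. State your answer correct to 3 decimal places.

0.462

n = 7, Σx = 38, Σy = 273.1, Σxy = 1821.4, Σx² = 254
Sxx = Σx² − (Σx)²/n = 254 − 206.285714 = 47.714286
Sxy = Σxy − (Σx)(Σy)/n = 1821.4 − 1482.542857 = 338.857143
b = Sxy/Sxx = 338.857143/47.714286 = 7.101796
a = ȳ − b·x̄ = 39.014286 − 7.101796·5.428571 = 0.461677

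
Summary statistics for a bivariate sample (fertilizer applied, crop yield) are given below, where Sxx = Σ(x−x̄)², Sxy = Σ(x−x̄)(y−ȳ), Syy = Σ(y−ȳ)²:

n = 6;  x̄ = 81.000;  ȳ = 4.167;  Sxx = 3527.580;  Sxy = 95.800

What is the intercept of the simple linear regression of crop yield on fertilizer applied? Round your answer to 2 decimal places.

1.97

b = Sxy/Sxx = 95.8/3527.58 = 0.027157
a = ȳ − b·x̄ = 4.167 − 0.027157·81 = 1.967248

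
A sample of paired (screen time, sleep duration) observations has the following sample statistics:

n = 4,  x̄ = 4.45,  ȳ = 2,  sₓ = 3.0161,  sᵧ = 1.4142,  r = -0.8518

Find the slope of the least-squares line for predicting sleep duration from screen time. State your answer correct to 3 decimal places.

b = r · sᵧ/sₓ = -0.8518 · 1.4142/3.0161 = -0.399395

-0.399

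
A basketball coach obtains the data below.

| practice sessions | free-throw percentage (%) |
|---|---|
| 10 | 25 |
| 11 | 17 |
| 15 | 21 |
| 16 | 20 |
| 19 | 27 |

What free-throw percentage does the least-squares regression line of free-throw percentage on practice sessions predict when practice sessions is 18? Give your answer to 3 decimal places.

23.595

n = 5, Σx = 71, Σy = 110, Σxy = 1585, Σx² = 1063
Sxx = Σx² − (Σx)²/n = 1063 − 1008.2 = 54.8
Sxy = Σxy − (Σx)(Σy)/n = 1585 − 1562 = 23
b = Sxy/Sxx = 23/54.8 = 0.419708
a = ȳ − b·x̄ = 22 − 0.419708·14.2 = 16.040146
ŷ(18) = a + b·18 = 16.040146 + 0.419708·18 = 23.594891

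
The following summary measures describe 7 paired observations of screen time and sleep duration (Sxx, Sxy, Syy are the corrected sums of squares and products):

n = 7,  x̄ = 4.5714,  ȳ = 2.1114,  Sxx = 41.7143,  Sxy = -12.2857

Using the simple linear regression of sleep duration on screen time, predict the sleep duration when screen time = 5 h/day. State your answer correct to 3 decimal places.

1.985

b = Sxy/Sxx = -12.2857/41.7143 = -0.294520
a = ȳ − b·x̄ = 2.1114 − (-0.294520)·4.5714 = 3.457769
ŷ(5) = a + b·5 = 3.457769 + (-0.294520)·5 = 1.985169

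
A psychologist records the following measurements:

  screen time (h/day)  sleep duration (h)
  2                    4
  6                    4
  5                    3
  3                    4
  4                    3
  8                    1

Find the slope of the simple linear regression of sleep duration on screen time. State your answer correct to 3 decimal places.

-0.414

n = 6, Σx = 28, Σy = 19, Σxy = 79, Σx² = 154
Sxx = Σx² − (Σx)²/n = 154 − 130.666667 = 23.333333
Sxy = Σxy − (Σx)(Σy)/n = 79 − 88.666667 = -9.666667
b = Sxy/Sxx = -9.666667/23.333333 = -0.414286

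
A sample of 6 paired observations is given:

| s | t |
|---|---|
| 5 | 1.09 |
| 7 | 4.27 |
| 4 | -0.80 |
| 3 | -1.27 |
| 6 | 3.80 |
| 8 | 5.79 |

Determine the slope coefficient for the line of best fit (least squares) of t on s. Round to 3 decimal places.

n = 6, Σx = 33, Σy = 12.88, Σxy = 97.45, Σx² = 199
Sxx = Σx² − (Σx)²/n = 199 − 181.5 = 17.5
Sxy = Σxy − (Σx)(Σy)/n = 97.45 − 70.84 = 26.61
b = Sxy/Sxx = 26.61/17.5 = 1.520571

1.521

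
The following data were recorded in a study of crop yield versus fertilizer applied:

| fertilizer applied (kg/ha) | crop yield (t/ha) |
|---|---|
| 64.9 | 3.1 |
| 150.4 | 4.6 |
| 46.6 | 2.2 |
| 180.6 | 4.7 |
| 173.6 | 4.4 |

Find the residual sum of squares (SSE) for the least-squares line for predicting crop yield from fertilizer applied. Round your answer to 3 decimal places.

0.359

n = 5, Σx = 616.1, Σy = 19, Σxy = 2608.21, Σx² = 91757.05, Σy² = 77.06
Sxx = Σx² − (Σx)²/n = 91757.05 − 75915.842 = 15841.208
Sxy = Σxy − (Σx)(Σy)/n = 2608.21 − 2341.18 = 267.03
Syy = Σy² − (Σy)²/n = 77.06 − 72.2 = 4.86
b = Sxy/Sxx = 267.03/15841.208 = 0.016857
SSE = Syy − b·Sxy = 4.86 − 0.016857·267.03 = 0.358764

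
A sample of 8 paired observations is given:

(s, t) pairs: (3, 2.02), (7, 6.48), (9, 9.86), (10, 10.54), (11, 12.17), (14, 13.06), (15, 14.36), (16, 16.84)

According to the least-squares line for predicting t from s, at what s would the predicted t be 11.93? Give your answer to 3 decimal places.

11.829

n = 8, Σx = 85, Σy = 85.33, Σxy = 1047.11, Σx² = 1037
Sxx = Σx² − (Σx)²/n = 1037 − 903.125 = 133.875
Sxy = Σxy − (Σx)(Σy)/n = 1047.11 − 906.63125 = 140.47875
b = Sxy/Sxx = 140.47875/133.875 = 1.049328
a = ȳ − b·x̄ = 10.66625 − 1.049328·10.625 = -0.482857
Set a + b·x = 11.93: x = (11.93 − (-0.482857)) / 1.049328 = 11.829343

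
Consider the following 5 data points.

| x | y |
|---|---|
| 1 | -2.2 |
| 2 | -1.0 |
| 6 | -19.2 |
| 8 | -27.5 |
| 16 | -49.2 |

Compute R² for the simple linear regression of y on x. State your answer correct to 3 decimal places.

n = 5, Σx = 33, Σy = -99.1, Σxy = -1126.6, Σx² = 361, Σy² = 3551.37
Sxx = Σx² − (Σx)²/n = 361 − 217.8 = 143.2
Sxy = Σxy − (Σx)(Σy)/n = -1126.6 − (-654.06) = -472.54
Syy = Σy² − (Σy)²/n = 3551.37 − 1964.162 = 1587.208
R² = Sxy²/(Sxx·Syy) = (-472.54)²/(143.2·1587.208) = 0.982427

0.982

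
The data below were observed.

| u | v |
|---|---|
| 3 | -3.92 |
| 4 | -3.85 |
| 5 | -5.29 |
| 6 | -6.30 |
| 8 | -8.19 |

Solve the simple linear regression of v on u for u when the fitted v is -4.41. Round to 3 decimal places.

n = 5, Σx = 26, Σy = -27.55, Σxy = -156.93, Σx² = 150
Sxx = Σx² − (Σx)²/n = 150 − 135.2 = 14.8
Sxy = Σxy − (Σx)(Σy)/n = -156.93 − (-143.26) = -13.67
b = Sxy/Sxx = -13.67/14.8 = -0.923649
a = ȳ − b·x̄ = -5.51 − (-0.923649)·5.2 = -0.707027
Set a + b·x = -4.41: x = (-4.41 − (-0.707027)) / (-0.923649) = 4.009071

4.009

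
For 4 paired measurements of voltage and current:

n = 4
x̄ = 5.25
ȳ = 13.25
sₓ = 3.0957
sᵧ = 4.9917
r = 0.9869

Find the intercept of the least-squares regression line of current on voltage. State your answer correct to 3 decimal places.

b = r · sᵧ/sₓ = 0.9869 · 4.9917/3.0957 = 1.591339
a = ȳ − b·x̄ = 13.25 − 1.591339·5.25 = 4.895469

4.895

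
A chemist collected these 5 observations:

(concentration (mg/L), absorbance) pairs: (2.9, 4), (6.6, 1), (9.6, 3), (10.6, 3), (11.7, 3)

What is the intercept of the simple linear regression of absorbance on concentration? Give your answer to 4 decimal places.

n = 5, Σx = 41.4, Σy = 14, Σxy = 113.9, Σx² = 393.38
Sxx = Σx² − (Σx)²/n = 393.38 − 342.792 = 50.588
Sxy = Σxy − (Σx)(Σy)/n = 113.9 − 115.92 = -2.02
b = Sxy/Sxx = -2.02/50.588 = -0.039930
a = ȳ − b·x̄ = 2.8 − (-0.039930)·8.28 = 3.130624

3.1306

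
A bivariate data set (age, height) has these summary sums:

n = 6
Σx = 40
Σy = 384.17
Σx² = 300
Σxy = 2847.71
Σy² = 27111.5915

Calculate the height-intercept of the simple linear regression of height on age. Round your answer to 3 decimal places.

Sxx = Σx² − (Σx)²/n = 300 − 266.666667 = 33.333333
Sxy = Σxy − (Σx)(Σy)/n = 2847.71 − 2561.133333 = 286.576667
b = Sxy/Sxx = 286.576667/33.333333 = 8.5973
a = ȳ − b·x̄ = 64.028333 − 8.5973·6.666667 = 6.713

6.713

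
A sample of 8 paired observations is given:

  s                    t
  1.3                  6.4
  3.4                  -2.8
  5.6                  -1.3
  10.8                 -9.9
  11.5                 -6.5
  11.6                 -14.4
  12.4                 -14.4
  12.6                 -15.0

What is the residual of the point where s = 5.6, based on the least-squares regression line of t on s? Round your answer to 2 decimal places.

n = 8, Σx = 69.2, Σy = -57.9, Σxy = -724.75, Σx² = 740.58
Sxx = Σx² − (Σx)²/n = 740.58 − 598.58 = 142
Sxy = Σxy − (Σx)(Σy)/n = -724.75 − (-500.835) = -223.915
b = Sxy/Sxx = -223.915/142 = -1.576866
a = ȳ − b·x̄ = -7.2375 − (-1.576866)·8.65 = 6.402393
ŷ(5.6) = 6.402393 + (-1.576866)·5.6 = -2.428058
residual = y − ŷ = -1.3 − (-2.428058) = 1.128058

1.13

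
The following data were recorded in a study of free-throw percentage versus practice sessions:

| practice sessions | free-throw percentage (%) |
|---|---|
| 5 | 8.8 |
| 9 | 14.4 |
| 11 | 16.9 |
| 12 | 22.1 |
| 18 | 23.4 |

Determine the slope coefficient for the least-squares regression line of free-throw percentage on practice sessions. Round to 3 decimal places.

1.159

n = 5, Σx = 55, Σy = 85.6, Σxy = 1045.9, Σx² = 695
Sxx = Σx² − (Σx)²/n = 695 − 605 = 90
Sxy = Σxy − (Σx)(Σy)/n = 1045.9 − 941.6 = 104.3
b = Sxy/Sxx = 104.3/90 = 1.158889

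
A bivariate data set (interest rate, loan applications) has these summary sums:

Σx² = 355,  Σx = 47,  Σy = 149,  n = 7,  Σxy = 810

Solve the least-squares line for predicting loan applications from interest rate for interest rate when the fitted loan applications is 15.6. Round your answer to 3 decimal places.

Sxx = Σx² − (Σx)²/n = 355 − 315.571429 = 39.428571
Sxy = Σxy − (Σx)(Σy)/n = 810 − 1000.428571 = -190.428571
b = Sxy/Sxx = -190.428571/39.428571 = -4.829710
a = ȳ − b·x̄ = 21.285714 − (-4.829710)·6.714286 = 53.713768
Set a + b·x = 15.6: x = (15.6 − 53.713768) / (-4.829710) = 7.891523

7.892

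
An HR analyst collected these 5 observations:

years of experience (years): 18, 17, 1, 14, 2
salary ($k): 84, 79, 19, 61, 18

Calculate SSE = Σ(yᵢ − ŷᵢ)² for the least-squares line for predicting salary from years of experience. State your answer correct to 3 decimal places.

n = 5, Σx = 52, Σy = 261, Σxy = 3764, Σx² = 814, Σy² = 17703
Sxx = Σx² − (Σx)²/n = 814 − 540.8 = 273.2
Sxy = Σxy − (Σx)(Σy)/n = 3764 − 2714.4 = 1049.6
Syy = Σy² − (Σy)²/n = 17703 − 13624.2 = 4078.8
b = Sxy/Sxx = 1049.6/273.2 = 3.841874
SSE = Syy − b·Sxy = 4078.8 − 3.841874·1049.6 = 46.368960

46.369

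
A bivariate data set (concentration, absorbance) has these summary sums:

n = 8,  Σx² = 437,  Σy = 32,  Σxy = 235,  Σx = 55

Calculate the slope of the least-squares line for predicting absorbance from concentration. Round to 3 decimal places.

Sxx = Σx² − (Σx)²/n = 437 − 378.125 = 58.875
Sxy = Σxy − (Σx)(Σy)/n = 235 − 220 = 15
b = Sxy/Sxx = 15/58.875 = 0.254777

0.255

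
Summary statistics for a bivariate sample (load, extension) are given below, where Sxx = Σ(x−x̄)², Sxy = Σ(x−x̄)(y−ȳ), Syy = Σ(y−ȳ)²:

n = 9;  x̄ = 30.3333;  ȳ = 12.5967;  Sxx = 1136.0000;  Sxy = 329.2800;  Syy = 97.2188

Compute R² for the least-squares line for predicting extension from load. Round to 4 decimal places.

R² = Sxy²/(Sxx·Syy) = (329.28)²/(1136·97.2188) = 0.981753

0.9818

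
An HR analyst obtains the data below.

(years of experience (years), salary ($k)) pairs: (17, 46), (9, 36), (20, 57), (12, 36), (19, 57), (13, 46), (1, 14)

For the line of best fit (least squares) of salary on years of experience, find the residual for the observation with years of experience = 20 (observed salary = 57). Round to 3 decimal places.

-0.130

n = 7, Σx = 91, Σy = 292, Σxy = 4373, Σx² = 1445
Sxx = Σx² − (Σx)²/n = 1445 − 1183 = 262
Sxy = Σxy − (Σx)(Σy)/n = 4373 − 3796 = 577
b = Sxy/Sxx = 577/262 = 2.202290
a = ȳ − b·x̄ = 41.714286 − 2.202290·13 = 13.084515
ŷ(20) = 13.084515 + 2.202290·20 = 57.130316
residual = y − ŷ = 57 − 57.130316 = -0.130316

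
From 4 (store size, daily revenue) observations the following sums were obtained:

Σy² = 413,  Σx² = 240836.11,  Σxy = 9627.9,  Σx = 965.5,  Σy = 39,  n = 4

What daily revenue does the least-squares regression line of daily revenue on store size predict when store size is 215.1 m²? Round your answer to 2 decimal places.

Sxx = Σx² − (Σx)²/n = 240836.11 − 233047.5625 = 7788.5475
Sxy = Σxy − (Σx)(Σy)/n = 9627.9 − 9413.625 = 214.275
b = Sxy/Sxx = 214.275/7788.5475 = 0.027512
a = ȳ − b·x̄ = 9.75 − 0.027512·241.375 = 3.109400
ŷ(215.1) = a + b·215.1 = 3.109400 + 0.027512·215.1 = 9.027134

9.03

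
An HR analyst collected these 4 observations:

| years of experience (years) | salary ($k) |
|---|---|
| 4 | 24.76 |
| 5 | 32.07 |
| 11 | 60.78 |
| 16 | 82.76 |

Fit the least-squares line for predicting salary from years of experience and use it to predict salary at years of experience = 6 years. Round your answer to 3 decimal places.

n = 4, Σx = 36, Σy = 200.37, Σxy = 2252.13, Σx² = 418
Sxx = Σx² − (Σx)²/n = 418 − 324 = 94
Sxy = Σxy − (Σx)(Σy)/n = 2252.13 − 1803.33 = 448.8
b = Sxy/Sxx = 448.8/94 = 4.774468
a = ȳ − b·x̄ = 50.0925 − 4.774468·9 = 7.122287
ŷ(6) = a + b·6 = 7.122287 + 4.774468·6 = 35.769096

35.769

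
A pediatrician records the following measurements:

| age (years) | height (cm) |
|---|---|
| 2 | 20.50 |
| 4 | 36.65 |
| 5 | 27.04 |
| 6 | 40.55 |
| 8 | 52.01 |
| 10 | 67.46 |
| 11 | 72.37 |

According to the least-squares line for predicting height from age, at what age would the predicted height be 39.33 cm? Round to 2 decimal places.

5.56

n = 7, Σx = 46, Σy = 316.58, Σxy = 2452.85, Σx² = 366
Sxx = Σx² − (Σx)²/n = 366 − 302.285714 = 63.714286
Sxy = Σxy − (Σx)(Σy)/n = 2452.85 − 2080.382857 = 372.467143
b = Sxy/Sxx = 372.467143/63.714286 = 5.845897
a = ȳ − b·x̄ = 45.225714 − 5.845897·6.571429 = 6.809821
Set a + b·x = 39.33: x = (39.33 − 6.809821) / 5.845897 = 5.562907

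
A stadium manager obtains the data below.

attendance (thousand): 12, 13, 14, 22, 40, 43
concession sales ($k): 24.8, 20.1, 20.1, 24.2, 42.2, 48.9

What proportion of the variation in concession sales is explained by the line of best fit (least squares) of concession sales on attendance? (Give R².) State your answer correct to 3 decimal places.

0.930

n = 6, Σx = 144, Σy = 180.3, Σxy = 5163.4, Σx² = 4442, Σy² = 6180.75
Sxx = Σx² − (Σx)²/n = 4442 − 3456 = 986
Sxy = Σxy − (Σx)(Σy)/n = 5163.4 − 4327.2 = 836.2
Syy = Σy² − (Σy)²/n = 6180.75 − 5418.015 = 762.735
R² = Sxy²/(Sxx·Syy) = (836.2)²/(986·762.735) = 0.929758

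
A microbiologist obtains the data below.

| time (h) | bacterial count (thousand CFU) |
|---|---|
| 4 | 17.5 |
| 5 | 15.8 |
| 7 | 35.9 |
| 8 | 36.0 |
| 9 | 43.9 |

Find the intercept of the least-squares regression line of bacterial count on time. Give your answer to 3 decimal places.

-8.299

n = 5, Σx = 33, Σy = 149.1, Σxy = 1083.4, Σx² = 235
Sxx = Σx² − (Σx)²/n = 235 − 217.8 = 17.2
Sxy = Σxy − (Σx)(Σy)/n = 1083.4 − 984.06 = 99.34
b = Sxy/Sxx = 99.34/17.2 = 5.775581
a = ȳ − b·x̄ = 29.82 − 5.775581·6.6 = -8.298837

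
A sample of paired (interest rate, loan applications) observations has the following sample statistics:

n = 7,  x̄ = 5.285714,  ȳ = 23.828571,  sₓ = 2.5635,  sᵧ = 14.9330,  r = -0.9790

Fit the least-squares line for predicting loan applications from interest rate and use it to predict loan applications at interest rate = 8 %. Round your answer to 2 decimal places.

8.35

b = r · sᵧ/sₓ = -0.979 · 14.933/2.5635 = -5.702909
a = ȳ − b·x̄ = 23.828571 − (-5.702909)·5.285714 = 53.972516
ŷ(8) = a + b·8 = 53.972516 + (-5.702909)·8 = 8.349245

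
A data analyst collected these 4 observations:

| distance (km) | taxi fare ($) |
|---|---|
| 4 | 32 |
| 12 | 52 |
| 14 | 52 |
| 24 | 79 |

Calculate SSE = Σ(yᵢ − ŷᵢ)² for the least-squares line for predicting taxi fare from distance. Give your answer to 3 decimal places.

12.305

n = 4, Σx = 54, Σy = 215, Σxy = 3376, Σx² = 932, Σy² = 12673
Sxx = Σx² − (Σx)²/n = 932 − 729 = 203
Sxy = Σxy − (Σx)(Σy)/n = 3376 − 2902.5 = 473.5
Syy = Σy² − (Σy)²/n = 12673 − 11556.25 = 1116.75
b = Sxy/Sxx = 473.5/203 = 2.332512
SSE = Syy − b·Sxy = 1116.75 − 2.332512·473.5 = 12.305419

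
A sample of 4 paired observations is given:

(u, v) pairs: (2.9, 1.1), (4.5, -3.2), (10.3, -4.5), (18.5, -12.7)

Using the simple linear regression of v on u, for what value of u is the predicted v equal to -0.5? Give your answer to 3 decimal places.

3.567

n = 4, Σx = 36.2, Σy = -19.3, Σxy = -292.51, Σx² = 477
Sxx = Σx² − (Σx)²/n = 477 − 327.61 = 149.39
Sxy = Σxy − (Σx)(Σy)/n = -292.51 − (-174.665) = -117.845
b = Sxy/Sxx = -117.845/149.39 = -0.788841
a = ȳ − b·x̄ = -4.825 − (-0.788841)·9.05 = 2.314014
Set a + b·x = -0.5: x = (-0.5 − 2.314014) / (-0.788841) = 3.567275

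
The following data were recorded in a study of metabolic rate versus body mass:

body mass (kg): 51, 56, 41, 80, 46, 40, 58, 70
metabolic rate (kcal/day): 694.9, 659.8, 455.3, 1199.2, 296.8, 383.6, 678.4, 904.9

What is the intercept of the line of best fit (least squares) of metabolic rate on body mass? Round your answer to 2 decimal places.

-437.92

n = 8, Σx = 442, Σy = 5272.9, Σxy = 318679, Σx² = 25798
Sxx = Σx² − (Σx)²/n = 25798 − 24420.5 = 1377.5
Sxy = Σxy − (Σx)(Σy)/n = 318679 − 291327.725 = 27351.275
b = Sxy/Sxx = 27351.275/1377.5 = 19.855735
a = ȳ − b·x̄ = 659.1125 − 19.855735·55.25 = -437.916860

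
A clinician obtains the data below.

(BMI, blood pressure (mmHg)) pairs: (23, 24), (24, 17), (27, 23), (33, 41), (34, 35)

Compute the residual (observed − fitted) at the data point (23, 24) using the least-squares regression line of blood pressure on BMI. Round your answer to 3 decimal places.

4.903

n = 5, Σx = 141, Σy = 140, Σxy = 4124, Σx² = 4079
Sxx = Σx² − (Σx)²/n = 4079 − 3976.2 = 102.8
Sxy = Σxy − (Σx)(Σy)/n = 4124 − 3948 = 176
b = Sxy/Sxx = 176/102.8 = 1.712062
a = ȳ − b·x̄ = 28 − 1.712062·28.2 = -20.280156
ŷ(23) = -20.280156 + 1.712062·23 = 19.097276
residual = y − ŷ = 24 − 19.097276 = 4.902724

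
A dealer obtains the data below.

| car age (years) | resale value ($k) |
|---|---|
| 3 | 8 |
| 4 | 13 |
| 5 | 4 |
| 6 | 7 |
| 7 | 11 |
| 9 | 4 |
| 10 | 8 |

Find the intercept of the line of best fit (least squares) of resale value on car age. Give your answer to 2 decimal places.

10.20

n = 7, Σx = 44, Σy = 55, Σxy = 331, Σx² = 316
Sxx = Σx² − (Σx)²/n = 316 − 276.571429 = 39.428571
Sxy = Σxy − (Σx)(Σy)/n = 331 − 345.714286 = -14.714286
b = Sxy/Sxx = -14.714286/39.428571 = -0.373188
a = ȳ − b·x̄ = 7.857143 − (-0.373188)·6.285714 = 10.202899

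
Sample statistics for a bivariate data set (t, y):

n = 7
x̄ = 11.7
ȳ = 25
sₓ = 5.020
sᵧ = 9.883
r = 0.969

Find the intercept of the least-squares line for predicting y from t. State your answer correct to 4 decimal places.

2.6800

b = r · sᵧ/sₓ = 0.969 · 9.883/5.02 = 1.907695
a = ȳ − b·x̄ = 25 − 1.907695·11.7 = 2.679973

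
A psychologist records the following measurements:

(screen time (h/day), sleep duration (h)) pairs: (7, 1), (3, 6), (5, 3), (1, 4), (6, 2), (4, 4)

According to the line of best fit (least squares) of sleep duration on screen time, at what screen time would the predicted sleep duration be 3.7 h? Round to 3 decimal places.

3.750

n = 6, Σx = 26, Σy = 20, Σxy = 72, Σx² = 136
Sxx = Σx² − (Σx)²/n = 136 − 112.666667 = 23.333333
Sxy = Σxy − (Σx)(Σy)/n = 72 − 86.666667 = -14.666667
b = Sxy/Sxx = -14.666667/23.333333 = -0.628571
a = ȳ − b·x̄ = 3.333333 − (-0.628571)·4.333333 = 6.057143
Set a + b·x = 3.7: x = (3.7 − 6.057143) / (-0.628571) = 3.75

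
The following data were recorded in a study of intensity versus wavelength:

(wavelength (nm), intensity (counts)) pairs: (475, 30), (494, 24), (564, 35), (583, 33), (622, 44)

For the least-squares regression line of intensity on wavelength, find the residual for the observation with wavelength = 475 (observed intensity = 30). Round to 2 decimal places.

4.21

n = 5, Σx = 2738, Σy = 166, Σxy = 92453, Σx² = 1514530
Sxx = Σx² − (Σx)²/n = 1514530 − 1499328.8 = 15201.2
Sxy = Σxy − (Σx)(Σy)/n = 92453 − 90901.6 = 1551.4
b = Sxy/Sxx = 1551.4/15201.2 = 0.102058
a = ȳ − b·x̄ = 33.2 − 0.102058·547.6 = -22.686814
ŷ(475) = -22.686814 + 0.102058·475 = 25.790609
residual = y − ŷ = 30 − 25.790609 = 4.209391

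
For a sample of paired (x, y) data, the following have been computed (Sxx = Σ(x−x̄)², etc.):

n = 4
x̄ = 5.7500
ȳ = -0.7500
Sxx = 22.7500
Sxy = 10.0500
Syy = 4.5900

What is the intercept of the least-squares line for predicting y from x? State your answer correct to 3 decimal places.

-3.290

b = Sxy/Sxx = 10.05/22.75 = 0.441758
a = ȳ − b·x̄ = -0.75 − 0.441758·5.75 = -3.290110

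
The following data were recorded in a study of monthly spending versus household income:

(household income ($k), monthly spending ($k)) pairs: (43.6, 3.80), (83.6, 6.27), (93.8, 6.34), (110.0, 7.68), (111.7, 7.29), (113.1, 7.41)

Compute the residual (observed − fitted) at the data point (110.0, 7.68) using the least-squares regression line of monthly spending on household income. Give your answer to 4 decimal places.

n = 6, Σx = 555.8, Σy = 38.79, Σxy = 3781.708, Σx² = 55056.86
Sxx = Σx² − (Σx)²/n = 55056.86 − 51485.606667 = 3571.253333
Sxy = Σxy − (Σx)(Σy)/n = 3781.708 − 3593.247 = 188.461
b = Sxy/Sxx = 188.461/3571.253333 = 0.052772
a = ȳ − b·x̄ = 6.465 − 0.052772·92.633333 = 1.576584
ŷ(110.0) = 1.576584 + 0.052772·110 = 7.381468
residual = y − ŷ = 7.68 − 7.381468 = 0.298532

0.2985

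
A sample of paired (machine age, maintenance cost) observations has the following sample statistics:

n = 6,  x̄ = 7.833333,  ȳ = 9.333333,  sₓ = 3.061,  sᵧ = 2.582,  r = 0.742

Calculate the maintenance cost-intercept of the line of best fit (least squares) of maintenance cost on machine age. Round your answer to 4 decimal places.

4.4305

b = r · sᵧ/sₓ = 0.742 · 2.582/3.061 = 0.625888
a = ȳ − b·x̄ = 9.333333 − 0.625888·7.833333 = 4.430542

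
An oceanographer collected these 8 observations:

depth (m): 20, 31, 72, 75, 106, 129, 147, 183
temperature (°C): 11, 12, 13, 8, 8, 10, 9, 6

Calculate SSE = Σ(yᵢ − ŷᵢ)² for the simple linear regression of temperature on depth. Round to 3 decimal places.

n = 8, Σx = 763, Σy = 77, Σxy = 6687, Σx² = 95145, Σy² = 779
Sxx = Σx² − (Σx)²/n = 95145 − 72771.125 = 22373.875
Sxy = Σxy − (Σx)(Σy)/n = 6687 − 7343.875 = -656.875
Syy = Σy² − (Σy)²/n = 779 − 741.125 = 37.875
b = Sxy/Sxx = -656.875/22373.875 = -0.029359
SSE = Syy − b·Sxy = 37.875 − (-0.029359)·(-656.875) = 18.589795

18.590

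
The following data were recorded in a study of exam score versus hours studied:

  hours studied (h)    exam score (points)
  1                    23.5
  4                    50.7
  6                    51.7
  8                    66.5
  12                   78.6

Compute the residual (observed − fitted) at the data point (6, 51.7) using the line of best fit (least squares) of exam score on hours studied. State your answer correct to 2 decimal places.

n = 5, Σx = 31, Σy = 271, Σxy = 2011.7, Σx² = 261
Sxx = Σx² − (Σx)²/n = 261 − 192.2 = 68.8
Sxy = Σxy − (Σx)(Σy)/n = 2011.7 − 1680.2 = 331.5
b = Sxy/Sxx = 331.5/68.8 = 4.818314
a = ȳ − b·x̄ = 54.2 − 4.818314·6.2 = 24.326453
ŷ(6) = 24.326453 + 4.818314·6 = 53.236337
residual = y − ŷ = 51.7 − 53.236337 = -1.536337

-1.54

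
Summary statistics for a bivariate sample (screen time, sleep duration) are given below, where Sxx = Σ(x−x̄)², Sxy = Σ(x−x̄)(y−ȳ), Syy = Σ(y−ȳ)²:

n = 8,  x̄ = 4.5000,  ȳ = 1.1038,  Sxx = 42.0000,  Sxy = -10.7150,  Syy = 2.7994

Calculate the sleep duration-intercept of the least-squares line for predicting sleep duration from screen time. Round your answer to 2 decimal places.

b = Sxy/Sxx = -10.715/42 = -0.255119
a = ȳ − b·x̄ = 1.1038 − (-0.255119)·4.5 = 2.251836

2.25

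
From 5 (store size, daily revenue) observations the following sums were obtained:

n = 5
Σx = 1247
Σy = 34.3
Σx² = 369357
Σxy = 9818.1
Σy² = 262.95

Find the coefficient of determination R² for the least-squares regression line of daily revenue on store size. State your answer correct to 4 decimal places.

Sxx = Σx² − (Σx)²/n = 369357 − 311001.8 = 58355.2
Sxy = Σxy − (Σx)(Σy)/n = 9818.1 − 8554.42 = 1263.68
Syy = Σy² − (Σy)²/n = 262.95 − 235.298 = 27.652
R² = Sxy²/(Sxx·Syy) = (1263.68)²/(58355.2·27.652) = 0.989619

0.9896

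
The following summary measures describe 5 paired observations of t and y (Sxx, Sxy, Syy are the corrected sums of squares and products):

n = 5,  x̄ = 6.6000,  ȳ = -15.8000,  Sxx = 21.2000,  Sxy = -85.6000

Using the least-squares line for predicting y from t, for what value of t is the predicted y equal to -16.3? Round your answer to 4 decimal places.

6.7238

b = Sxy/Sxx = -85.6/21.2 = -4.037736
a = ȳ − b·x̄ = -15.8 − (-4.037736)·6.6 = 10.849057
Set a + b·x = -16.3: x = (-16.3 − 10.849057) / (-4.037736) = 6.723832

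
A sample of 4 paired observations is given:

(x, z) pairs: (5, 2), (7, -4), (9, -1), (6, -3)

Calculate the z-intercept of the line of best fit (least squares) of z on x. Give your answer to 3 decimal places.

n = 4, Σx = 27, Σy = -6, Σxy = -45, Σx² = 191
Sxx = Σx² − (Σx)²/n = 191 − 182.25 = 8.75
Sxy = Σxy − (Σx)(Σy)/n = -45 − (-40.5) = -4.5
b = Sxy/Sxx = -4.5/8.75 = -0.514286
a = ȳ − b·x̄ = -1.5 − (-0.514286)·6.75 = 1.971429

1.971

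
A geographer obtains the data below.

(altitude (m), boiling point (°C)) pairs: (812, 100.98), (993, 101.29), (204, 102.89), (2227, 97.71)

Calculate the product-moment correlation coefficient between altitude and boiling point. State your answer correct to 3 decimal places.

-0.989

n = 4, Σx = 4236, Σy = 402.87, Σxy = 421166.46, Σx² = 6646538, Σy² = 40590.2207
Sxx = Σx² − (Σx)²/n = 6646538 − 4485924 = 2160614
Sxy = Σxy − (Σx)(Σy)/n = 421166.46 − 426639.33 = -5472.87
Syy = Σy² − (Σy)²/n = 40590.2207 − 40576.059225 = 14.161475
r = Sxy/√(Sxx·Syy) = -5472.87/√(30597481.14565) = -5472.87/5531.498996 = -0.989401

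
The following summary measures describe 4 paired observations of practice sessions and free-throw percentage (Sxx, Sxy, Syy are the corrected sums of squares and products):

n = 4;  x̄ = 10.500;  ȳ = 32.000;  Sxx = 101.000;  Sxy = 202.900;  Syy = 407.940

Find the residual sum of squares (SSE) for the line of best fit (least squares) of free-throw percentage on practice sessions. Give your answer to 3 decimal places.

b = Sxy/Sxx = 202.9/101 = 2.008911
SSE = Syy − b·Sxy = 407.94 − 2.008911·202.9 = 0.331980

0.332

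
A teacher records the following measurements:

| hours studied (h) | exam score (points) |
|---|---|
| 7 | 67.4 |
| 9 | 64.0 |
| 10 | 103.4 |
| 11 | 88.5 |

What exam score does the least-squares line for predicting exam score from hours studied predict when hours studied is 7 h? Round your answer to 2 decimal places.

64.17

n = 4, Σx = 37, Σy = 323.3, Σxy = 3055.3, Σx² = 351
Sxx = Σx² − (Σx)²/n = 351 − 342.25 = 8.75
Sxy = Σxy − (Σx)(Σy)/n = 3055.3 − 2990.525 = 64.775
b = Sxy/Sxx = 64.775/8.75 = 7.402857
a = ȳ − b·x̄ = 80.825 − 7.402857·9.25 = 12.348571
ŷ(7) = a + b·7 = 12.348571 + 7.402857·7 = 64.168571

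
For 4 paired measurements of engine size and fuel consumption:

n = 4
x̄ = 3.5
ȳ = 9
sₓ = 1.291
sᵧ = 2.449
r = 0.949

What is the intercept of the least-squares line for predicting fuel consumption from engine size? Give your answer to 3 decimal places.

2.699

b = r · sᵧ/sₓ = 0.949 · 2.449/1.291 = 1.800233
a = ȳ − b·x̄ = 9 − 1.800233·3.5 = 2.699184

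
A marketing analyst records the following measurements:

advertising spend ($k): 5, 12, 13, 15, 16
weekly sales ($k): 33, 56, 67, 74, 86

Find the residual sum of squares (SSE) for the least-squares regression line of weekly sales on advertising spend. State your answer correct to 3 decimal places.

80.235

n = 5, Σx = 61, Σy = 316, Σxy = 4194, Σx² = 819, Σy² = 21586
Sxx = Σx² − (Σx)²/n = 819 − 744.2 = 74.8
Sxy = Σxy − (Σx)(Σy)/n = 4194 − 3855.2 = 338.8
Syy = Σy² − (Σy)²/n = 21586 − 19971.2 = 1614.8
b = Sxy/Sxx = 338.8/74.8 = 4.529412
SSE = Syy − b·Sxy = 1614.8 − 4.529412·338.8 = 80.235294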